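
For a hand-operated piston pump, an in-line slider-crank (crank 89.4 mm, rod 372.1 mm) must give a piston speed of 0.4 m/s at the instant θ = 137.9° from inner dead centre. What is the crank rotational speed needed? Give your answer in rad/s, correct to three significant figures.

8.14

For an in-line slider-crank, |v_piston| = rω|sinθ|·[1 + r cosθ/√(L² − r² sin²θ)].
With r = 0.0894 m, L = 0.3721 m, θ = 137.9°: the bracketed kinematic factor |dx/dθ| = 0.04911 m.
ω = v/|dx/dθ| = 0.4/0.04911 = 8.1449 rad/s.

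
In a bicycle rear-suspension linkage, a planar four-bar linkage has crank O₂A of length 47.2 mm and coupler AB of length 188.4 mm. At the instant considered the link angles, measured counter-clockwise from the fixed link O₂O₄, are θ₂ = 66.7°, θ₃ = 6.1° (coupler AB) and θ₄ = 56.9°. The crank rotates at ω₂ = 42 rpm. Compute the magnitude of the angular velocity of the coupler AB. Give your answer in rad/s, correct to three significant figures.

ω₂ = 4.398 rad/s (from 42 rpm).
Differentiating the loop-closure r₂e^{iθ₂}+r₃e^{iθ₃}=r₁+r₄e^{iθ₄} gives r₂ω₂e^{iθ₂}+r₃ω₃e^{iθ₃}=r₄ω₄e^{iθ₄}.
Eliminating the other unknown: ω₃ = r₂ω₂ sin(θ₄−θ₂) / [r₃ sin(θ₃−θ₄)].
Numerator sine = -0.17021; denominator sine = -0.77494.
Result = 0.0472·4.398·(-0.17021) / (0.1884·(-0.77494)) = +0.24202 rad/s; magnitude 0.24202 rad/s.

0.242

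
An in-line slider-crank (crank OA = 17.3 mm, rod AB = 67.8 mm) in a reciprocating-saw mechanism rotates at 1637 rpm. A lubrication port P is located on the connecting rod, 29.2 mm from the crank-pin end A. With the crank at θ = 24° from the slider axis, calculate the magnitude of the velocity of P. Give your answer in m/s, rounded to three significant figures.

ω = 171.4 rad/s.  Crank-pin speed |V_A| = rω = 2.9657 m/s, perpendicular to OA.
Rod angle: sinφ = −(r/L) sinθ ⇒ φ = -5.957°; ω_rod = −rω cosθ/√(L²−r²sin²θ) = -40.177 rad/s.
V_P = V_A + ω_rod × AP, with AP = 0.0292 m along the rod.
Components: V_Px = −rω sinθ − a·ω_rod·sinφ = -1.328 m/s;  V_Py = rω cosθ + a·ω_rod·cosφ = +1.5425 m/s.
|V_P| = √(V_Px² + V_Py²) = 2.0354 m/s.

2.04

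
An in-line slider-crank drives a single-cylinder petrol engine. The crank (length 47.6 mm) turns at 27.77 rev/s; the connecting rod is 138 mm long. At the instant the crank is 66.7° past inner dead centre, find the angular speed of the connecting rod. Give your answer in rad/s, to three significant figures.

ω = 174.5 rad/s (converted from 27.77 rev/s).
The rod makes angle φ with the slider axis where L sinφ = r sinθ; differentiating, L cosφ·φ̇ = r ω cosθ.
L cosφ = √(L² − r² sin²θ) = 0.13089 m.
|ω_rod| = r ω |cosθ| / √(L² − r² sin²θ) = 0.0476·174.5·0.39555/0.13089 = 25.098 rad/s.

25.1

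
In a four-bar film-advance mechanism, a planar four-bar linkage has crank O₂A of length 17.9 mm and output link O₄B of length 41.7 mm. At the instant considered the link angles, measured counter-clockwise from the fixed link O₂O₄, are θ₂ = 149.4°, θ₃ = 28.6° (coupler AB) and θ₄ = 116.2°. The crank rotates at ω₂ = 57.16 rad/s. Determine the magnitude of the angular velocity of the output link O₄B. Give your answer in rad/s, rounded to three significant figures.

21.1

ω₂ = 57.16 rad/s
Differentiating the loop-closure r₂e^{iθ₂}+r₃e^{iθ₃}=r₁+r₄e^{iθ₄} gives r₂ω₂e^{iθ₂}+r₃ω₃e^{iθ₃}=r₄ω₄e^{iθ₄}.
Eliminating the other unknown: ω₄ = r₂ω₂ sin(θ₂−θ₃) / [r₄ sin(θ₄−θ₃)].
Numerator sine = +0.85896; denominator sine = +0.99912.
Result = 0.0179·57.16·(+0.85896) / (0.0417·(+0.99912)) = +21.094 rad/s; magnitude 21.094 rad/s.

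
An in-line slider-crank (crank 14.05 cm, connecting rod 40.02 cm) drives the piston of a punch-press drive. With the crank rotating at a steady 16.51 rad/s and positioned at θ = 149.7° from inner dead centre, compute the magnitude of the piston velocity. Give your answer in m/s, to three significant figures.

0.810

ω = 16.51 rad/s
For an in-line slider-crank, x = r cosθ + √(L² − r² sin²θ), so v = −rω sinθ·[1 + r cosθ/√(L² − r² sin²θ)].
With r = 0.1405 m, L = 0.4002 m, θ = 149.7°: √(L² − r² sin²θ) = 0.39387 m.
v = −0.1405·16.51·0.50453·[1 + 0.1405·-0.86340/0.39387] = -0.80988 m/s.
|v| = 0.80988 m/s.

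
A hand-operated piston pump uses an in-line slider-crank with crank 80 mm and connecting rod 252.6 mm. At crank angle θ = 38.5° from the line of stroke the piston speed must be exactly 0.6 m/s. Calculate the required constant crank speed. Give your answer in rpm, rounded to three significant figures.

For an in-line slider-crank, |v_piston| = rω|sinθ|·[1 + r cosθ/√(L² − r² sin²θ)].
With r = 0.08 m, L = 0.2526 m, θ = 38.5°: the bracketed kinematic factor |dx/dθ| = 0.062392 m.
ω = v/|dx/dθ| = 0.6/0.062392 = 9.6166 rad/s.
N = 60ω/(2π) = 91.832 rpm.

91.8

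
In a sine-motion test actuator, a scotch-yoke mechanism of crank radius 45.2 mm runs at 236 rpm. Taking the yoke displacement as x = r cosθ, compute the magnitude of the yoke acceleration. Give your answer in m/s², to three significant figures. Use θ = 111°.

9.89

ω = 24.71 rad/s (from 236 rpm).
x = r cosθ ⇒ ẍ = −rω² cosθ (ω constant).
|a| = rω²|cosθ| = 0.0452·(24.71)²·|cos 111°| = 9.8935 m/s².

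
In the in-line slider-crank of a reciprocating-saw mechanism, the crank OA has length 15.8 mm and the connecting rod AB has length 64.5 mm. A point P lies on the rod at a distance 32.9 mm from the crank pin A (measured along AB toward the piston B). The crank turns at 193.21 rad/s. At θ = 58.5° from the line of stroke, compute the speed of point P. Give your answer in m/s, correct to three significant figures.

ω = 193.2 rad/s.  Crank-pin speed |V_A| = rω = 3.0527 m/s, perpendicular to OA.
Rod angle: sinφ = −(r/L) sinθ ⇒ φ = -12.056°; ω_rod = −rω cosθ/√(L²−r²sin²θ) = -25.287 rad/s.
V_P = V_A + ω_rod × AP, with AP = 0.0329 m along the rod.
Components: V_Px = −rω sinθ − a·ω_rod·sinφ = -2.7766 m/s;  V_Py = rω cosθ + a·ω_rod·cosφ = +0.78145 m/s.
|V_P| = √(V_Px² + V_Py²) = 2.8845 m/s.

2.88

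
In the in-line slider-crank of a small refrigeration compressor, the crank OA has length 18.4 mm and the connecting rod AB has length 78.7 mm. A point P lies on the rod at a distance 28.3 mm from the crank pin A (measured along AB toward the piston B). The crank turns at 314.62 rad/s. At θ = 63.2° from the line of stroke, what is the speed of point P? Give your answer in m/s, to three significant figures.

5.62

ω = 314.6 rad/s.  Crank-pin speed |V_A| = rω = 5.789 m/s, perpendicular to OA.
Rod angle: sinφ = −(r/L) sinθ ⇒ φ = -12.045°; ω_rod = −rω cosθ/√(L²−r²sin²θ) = -33.912 rad/s.
V_P = V_A + ω_rod × AP, with AP = 0.0283 m along the rod.
Components: V_Px = −rω sinθ − a·ω_rod·sinφ = -5.3675 m/s;  V_Py = rω cosθ + a·ω_rod·cosφ = +1.6715 m/s.
|V_P| = √(V_Px² + V_Py²) = 5.6217 m/s.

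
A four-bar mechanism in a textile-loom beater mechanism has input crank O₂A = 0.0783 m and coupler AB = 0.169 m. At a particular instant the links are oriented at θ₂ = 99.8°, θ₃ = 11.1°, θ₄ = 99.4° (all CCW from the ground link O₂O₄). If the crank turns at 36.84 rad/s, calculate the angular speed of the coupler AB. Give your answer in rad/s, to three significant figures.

ω₂ = 36.84 rad/s
Differentiating the loop-closure r₂e^{iθ₂}+r₃e^{iθ₃}=r₁+r₄e^{iθ₄} gives r₂ω₂e^{iθ₂}+r₃ω₃e^{iθ₃}=r₄ω₄e^{iθ₄}.
Eliminating the other unknown: ω₃ = r₂ω₂ sin(θ₄−θ₂) / [r₃ sin(θ₃−θ₄)].
Numerator sine = -0.00698; denominator sine = -0.99956.
Result = 0.0783·36.84·(-0.00698) / (0.169·(-0.99956)) = +0.11921 rad/s; magnitude 0.11921 rad/s.

0.119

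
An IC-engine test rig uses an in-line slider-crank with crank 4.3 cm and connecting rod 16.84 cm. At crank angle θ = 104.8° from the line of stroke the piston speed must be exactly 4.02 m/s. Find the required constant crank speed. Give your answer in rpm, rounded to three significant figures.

990

For an in-line slider-crank, |v_piston| = rω|sinθ|·[1 + r cosθ/√(L² − r² sin²θ)].
With r = 0.043 m, L = 0.1684 m, θ = 104.8°: the bracketed kinematic factor |dx/dθ| = 0.038775 m.
ω = v/|dx/dθ| = 4.02/0.038775 = 103.67 rad/s.
N = 60ω/(2π) = 990.02 rpm.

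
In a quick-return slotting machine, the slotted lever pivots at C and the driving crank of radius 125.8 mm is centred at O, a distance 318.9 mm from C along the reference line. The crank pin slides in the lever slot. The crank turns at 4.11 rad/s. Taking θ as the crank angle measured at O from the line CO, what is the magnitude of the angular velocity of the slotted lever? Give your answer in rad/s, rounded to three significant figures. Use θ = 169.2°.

2.50

ω = 4.11 rad/s
Crank pin A relative to C: A = (d + r cosθ, r sinθ); lever angle φ = atan2(r sinθ, d + r cosθ).
Differentiating tanφ: φ̇ = rω(d cosθ + r)/(d² + r² + 2dr cosθ).
d² + r² + 2dr cosθ = |CA|² = 0.0387088 m²;  d cosθ + r = -0.18745 m.
|ω_lever| = |0.1258·4.11·-0.18745| / 0.0387088 = 2.5038 rad/s.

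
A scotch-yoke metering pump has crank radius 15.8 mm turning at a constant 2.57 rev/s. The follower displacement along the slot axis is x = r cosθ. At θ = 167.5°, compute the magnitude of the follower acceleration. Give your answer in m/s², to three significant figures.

4.02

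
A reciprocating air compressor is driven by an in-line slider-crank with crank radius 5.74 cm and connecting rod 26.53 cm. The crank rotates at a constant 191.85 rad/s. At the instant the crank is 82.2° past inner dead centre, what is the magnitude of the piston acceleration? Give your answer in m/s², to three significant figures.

164

ω = 191.8 rad/s
x(θ) = r cosθ + √(L² − r² sin²θ); with ω constant, a = ω²·d²x/dθ².
d²x/dθ² = −r cosθ − r²(cos2θ)/√u − r⁴ sin²2θ/(4u^{3/2}),  u = L² − r² sin²θ = 0.06715 m².
Substituting r = 0.0574 m, L = 0.2653 m, θ = 82.2°: d²x/dθ² = +0.0044448 m.
a = ω²·d²x/dθ² = (191.8)²·(+0.0044448) = +163.6 m/s²;  |a| = 163.6 m/s².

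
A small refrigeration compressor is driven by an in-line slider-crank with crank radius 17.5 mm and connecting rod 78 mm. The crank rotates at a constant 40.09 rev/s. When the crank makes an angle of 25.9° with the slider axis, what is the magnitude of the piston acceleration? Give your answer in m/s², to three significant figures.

ω = 2π·40.1 = 251.9 rad/s
x(θ) = r cosθ + √(L² − r² sin²θ); with ω constant, a = ω²·d²x/dθ².
d²x/dθ² = −r cosθ − r²(cos2θ)/√u − r⁴ sin²2θ/(4u^{3/2}),  u = L² − r² sin²θ = 0.00602557 m².
Substituting r = 0.0175 m, L = 0.078 m, θ = 25.9°: d²x/dθ² = -0.018213 m.
a = ω²·d²x/dθ² = (251.9)²·(-0.018213) = -1155.6 m/s²;  |a| = 1155.6 m/s².

1160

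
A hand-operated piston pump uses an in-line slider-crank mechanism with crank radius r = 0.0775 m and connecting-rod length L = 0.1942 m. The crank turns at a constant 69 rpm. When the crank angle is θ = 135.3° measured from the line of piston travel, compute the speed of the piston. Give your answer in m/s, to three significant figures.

ω = 2π·69/60 = 7.226 rad/s
For an in-line slider-crank, x = r cosθ + √(L² − r² sin²θ), so v = −rω sinθ·[1 + r cosθ/√(L² − r² sin²θ)].
With r = 0.0775 m, L = 0.1942 m, θ = 135.3°: √(L² − r² sin²θ) = 0.18639 m.
v = −0.0775·7.226·0.70339·[1 + 0.0775·-0.71080/0.18639] = -0.27748 m/s.
|v| = 0.27748 m/s.

0.277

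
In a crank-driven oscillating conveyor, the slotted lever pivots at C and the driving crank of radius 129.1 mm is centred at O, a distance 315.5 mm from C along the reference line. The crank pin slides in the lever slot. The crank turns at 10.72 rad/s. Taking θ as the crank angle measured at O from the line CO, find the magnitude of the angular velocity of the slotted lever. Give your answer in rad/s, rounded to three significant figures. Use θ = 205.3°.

5.08

ω = 10.72 rad/s
Crank pin A relative to C: A = (d + r cosθ, r sinθ); lever angle φ = atan2(r sinθ, d + r cosθ).
Differentiating tanφ: φ̇ = rω(d cosθ + r)/(d² + r² + 2dr cosθ).
d² + r² + 2dr cosθ = |CA|² = 0.0425586 m²;  d cosθ + r = -0.15614 m.
|ω_lever| = |0.1291·10.72·-0.15614| / 0.0425586 = 5.0774 rad/s.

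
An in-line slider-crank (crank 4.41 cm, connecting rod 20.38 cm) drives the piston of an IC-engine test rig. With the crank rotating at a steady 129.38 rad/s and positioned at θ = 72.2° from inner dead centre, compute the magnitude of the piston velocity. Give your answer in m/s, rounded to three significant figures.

ω = 129.4 rad/s
For an in-line slider-crank, x = r cosθ + √(L² − r² sin²θ), so v = −rω sinθ·[1 + r cosθ/√(L² − r² sin²θ)].
With r = 0.0441 m, L = 0.2038 m, θ = 72.2°: √(L² − r² sin²θ) = 0.19943 m.
v = −0.0441·129.4·0.95213·[1 + 0.0441·0.30570/0.19943] = -5.7998 m/s.
|v| = 5.7998 m/s.

5.80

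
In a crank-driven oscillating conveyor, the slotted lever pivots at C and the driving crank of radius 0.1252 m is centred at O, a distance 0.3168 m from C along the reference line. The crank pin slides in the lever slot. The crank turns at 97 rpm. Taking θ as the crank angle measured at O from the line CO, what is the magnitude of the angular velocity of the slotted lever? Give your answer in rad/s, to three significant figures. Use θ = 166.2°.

5.95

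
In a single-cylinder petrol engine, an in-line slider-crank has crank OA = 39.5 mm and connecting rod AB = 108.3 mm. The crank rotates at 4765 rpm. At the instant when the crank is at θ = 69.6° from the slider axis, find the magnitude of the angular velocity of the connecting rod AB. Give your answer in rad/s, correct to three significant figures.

67.5

ω = 499 rad/s (converted from 4765 rpm).
The rod makes angle φ with the slider axis where L sinφ = r sinθ; differentiating, L cosφ·φ̇ = r ω cosθ.
L cosφ = √(L² − r² sin²θ) = 0.10178 m.
|ω_rod| = r ω |cosθ| / √(L² − r² sin²θ) = 0.0395·499·0.34857/0.10178 = 67.505 rad/s.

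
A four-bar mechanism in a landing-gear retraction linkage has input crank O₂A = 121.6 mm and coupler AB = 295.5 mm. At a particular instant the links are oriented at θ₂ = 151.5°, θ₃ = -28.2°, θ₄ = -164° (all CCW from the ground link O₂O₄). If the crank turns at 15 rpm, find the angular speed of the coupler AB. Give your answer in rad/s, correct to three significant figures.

ω₂ = 1.571 rad/s (from 15 rpm).
Differentiating the loop-closure r₂e^{iθ₂}+r₃e^{iθ₃}=r₁+r₄e^{iθ₄} gives r₂ω₂e^{iθ₂}+r₃ω₃e^{iθ₃}=r₄ω₄e^{iθ₄}.
Eliminating the other unknown: ω₃ = r₂ω₂ sin(θ₄−θ₂) / [r₃ sin(θ₃−θ₄)].
Numerator sine = +0.70091; denominator sine = +0.69717.
Result = 0.1216·1.571·(+0.70091) / (0.2955·(+0.69717)) = +0.64986 rad/s; magnitude 0.64986 rad/s.

0.650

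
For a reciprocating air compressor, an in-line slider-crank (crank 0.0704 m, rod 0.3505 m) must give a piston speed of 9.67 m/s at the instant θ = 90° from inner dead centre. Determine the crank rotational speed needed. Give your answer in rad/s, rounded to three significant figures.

For an in-line slider-crank, |v_piston| = rω|sinθ|·[1 + r cosθ/√(L² − r² sin²θ)].
With r = 0.0704 m, L = 0.3505 m, θ = 90°: the bracketed kinematic factor |dx/dθ| = 0.0704 m.
ω = v/|dx/dθ| = 9.67/0.0704 = 137.36 rad/s.

137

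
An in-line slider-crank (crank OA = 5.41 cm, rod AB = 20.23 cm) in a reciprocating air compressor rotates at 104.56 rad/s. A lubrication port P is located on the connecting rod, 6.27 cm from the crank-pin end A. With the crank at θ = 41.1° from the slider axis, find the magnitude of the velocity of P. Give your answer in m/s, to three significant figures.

4.93

ω = 104.6 rad/s.  Crank-pin speed |V_A| = rω = 5.6567 m/s, perpendicular to OA.
Rod angle: sinφ = −(r/L) sinθ ⇒ φ = -10.125°; ω_rod = −rω cosθ/√(L²−r²sin²θ) = -21.404 rad/s.
V_P = V_A + ω_rod × AP, with AP = 0.0627 m along the rod.
Components: V_Px = −rω sinθ − a·ω_rod·sinφ = -3.9545 m/s;  V_Py = rω cosθ + a·ω_rod·cosφ = +2.9415 m/s.
|V_P| = √(V_Px² + V_Py²) = 4.9286 m/s.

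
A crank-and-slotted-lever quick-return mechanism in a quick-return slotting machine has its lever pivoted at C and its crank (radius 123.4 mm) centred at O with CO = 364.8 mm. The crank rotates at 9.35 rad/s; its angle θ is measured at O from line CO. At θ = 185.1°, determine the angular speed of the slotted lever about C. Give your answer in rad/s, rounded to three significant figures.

4.72

ω = 9.35 rad/s
Crank pin A relative to C: A = (d + r cosθ, r sinθ); lever angle φ = atan2(r sinθ, d + r cosθ).
Differentiating tanφ: φ̇ = rω(d cosθ + r)/(d² + r² + 2dr cosθ).
d² + r² + 2dr cosθ = |CA|² = 0.0586304 m²;  d cosθ + r = -0.23996 m.
|ω_lever| = |0.1234·9.35·-0.23996| / 0.0586304 = 4.7221 rad/s.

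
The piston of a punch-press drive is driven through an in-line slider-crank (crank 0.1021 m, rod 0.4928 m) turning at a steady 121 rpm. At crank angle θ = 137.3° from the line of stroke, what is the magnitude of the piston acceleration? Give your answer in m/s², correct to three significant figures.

ω = 2π·121/60 = 12.67 rad/s
x(θ) = r cosθ + √(L² − r² sin²θ); with ω constant, a = ω²·d²x/dθ².
d²x/dθ² = −r cosθ − r²(cos2θ)/√u − r⁴ sin²2θ/(4u^{3/2}),  u = L² − r² sin²θ = 0.238058 m².
Substituting r = 0.1021 m, L = 0.4928 m, θ = 137.3°: d²x/dθ² = +0.073089 m.
a = ω²·d²x/dθ² = (12.67)²·(+0.073089) = +11.735 m/s²;  |a| = 11.735 m/s².

11.7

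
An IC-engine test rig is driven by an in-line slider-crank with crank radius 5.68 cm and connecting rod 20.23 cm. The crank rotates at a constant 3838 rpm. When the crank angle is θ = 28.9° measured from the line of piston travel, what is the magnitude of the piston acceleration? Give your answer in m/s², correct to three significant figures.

9460

ω = 2π·3838/60 = 401.9 rad/s
x(θ) = r cosθ + √(L² − r² sin²θ); with ω constant, a = ω²·d²x/dθ².
d²x/dθ² = −r cosθ − r²(cos2θ)/√u − r⁴ sin²2θ/(4u^{3/2}),  u = L² − r² sin²θ = 0.0401718 m².
Substituting r = 0.0568 m, L = 0.2023 m, θ = 28.9°: d²x/dθ² = -0.058535 m.
a = ω²·d²x/dθ² = (401.9)²·(-0.058535) = -9455.5 m/s²;  |a| = 9455.5 m/s².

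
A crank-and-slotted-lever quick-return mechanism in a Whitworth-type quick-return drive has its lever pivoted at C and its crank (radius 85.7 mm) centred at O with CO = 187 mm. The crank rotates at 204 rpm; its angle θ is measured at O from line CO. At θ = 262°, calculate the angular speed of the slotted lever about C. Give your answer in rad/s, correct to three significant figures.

ω = 21.36 rad/s (from 204 rpm).
Crank pin A relative to C: A = (d + r cosθ, r sinθ); lever angle φ = atan2(r sinθ, d + r cosθ).
Differentiating tanφ: φ̇ = rω(d cosθ + r)/(d² + r² + 2dr cosθ).
d² + r² + 2dr cosθ = |CA|² = 0.0378527 m²;  d cosθ + r = +0.059675 m.
|ω_lever| = |0.0857·21.36·+0.059675| / 0.0378527 = 2.8862 rad/s.

2.89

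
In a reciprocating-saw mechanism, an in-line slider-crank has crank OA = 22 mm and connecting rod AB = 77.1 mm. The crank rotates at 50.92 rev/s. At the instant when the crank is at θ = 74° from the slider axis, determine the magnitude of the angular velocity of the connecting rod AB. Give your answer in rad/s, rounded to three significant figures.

26.2

ω = 319.9 rad/s (converted from 50.92 rev/s).
The rod makes angle φ with the slider axis where L sinφ = r sinθ; differentiating, L cosφ·φ̇ = r ω cosθ.
L cosφ = √(L² − r² sin²θ) = 0.074143 m.
|ω_rod| = r ω |cosθ| / √(L² − r² sin²θ) = 0.022·319.9·0.27564/0.074143 = 26.167 rad/s.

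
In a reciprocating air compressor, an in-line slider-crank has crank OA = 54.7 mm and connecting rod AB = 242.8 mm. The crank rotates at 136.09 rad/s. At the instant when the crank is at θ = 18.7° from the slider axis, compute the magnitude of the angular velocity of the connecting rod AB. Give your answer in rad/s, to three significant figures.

29.1

ω = 136.1 rad/s
The rod makes angle φ with the slider axis where L sinφ = r sinθ; differentiating, L cosφ·φ̇ = r ω cosθ.
L cosφ = √(L² − r² sin²θ) = 0.24217 m.
|ω_rod| = r ω |cosθ| / √(L² − r² sin²θ) = 0.0547·136.1·0.94721/0.24217 = 29.117 rad/s.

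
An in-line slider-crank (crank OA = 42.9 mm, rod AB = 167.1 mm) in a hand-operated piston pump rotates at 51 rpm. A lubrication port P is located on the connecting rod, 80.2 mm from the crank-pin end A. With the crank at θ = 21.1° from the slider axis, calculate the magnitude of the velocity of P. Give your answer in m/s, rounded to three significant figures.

0.144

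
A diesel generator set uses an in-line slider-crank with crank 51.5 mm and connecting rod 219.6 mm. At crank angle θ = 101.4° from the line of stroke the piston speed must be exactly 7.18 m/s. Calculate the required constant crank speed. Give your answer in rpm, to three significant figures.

1430

For an in-line slider-crank, |v_piston| = rω|sinθ|·[1 + r cosθ/√(L² − r² sin²θ)].
With r = 0.0515 m, L = 0.2196 m, θ = 101.4°: the bracketed kinematic factor |dx/dθ| = 0.048079 m.
ω = v/|dx/dθ| = 7.18/0.048079 = 149.34 rad/s.
N = 60ω/(2π) = 1426.1 rpm.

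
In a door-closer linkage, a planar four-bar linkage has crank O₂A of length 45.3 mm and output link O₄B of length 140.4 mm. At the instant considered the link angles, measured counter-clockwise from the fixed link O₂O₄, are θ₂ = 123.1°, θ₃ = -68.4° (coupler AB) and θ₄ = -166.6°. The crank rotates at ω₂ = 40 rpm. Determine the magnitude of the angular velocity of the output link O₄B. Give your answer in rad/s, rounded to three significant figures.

0.272

ω₂ = 4.189 rad/s (from 40 rpm).
Differentiating the loop-closure r₂e^{iθ₂}+r₃e^{iθ₃}=r₁+r₄e^{iθ₄} gives r₂ω₂e^{iθ₂}+r₃ω₃e^{iθ₃}=r₄ω₄e^{iθ₄}.
Eliminating the other unknown: ω₄ = r₂ω₂ sin(θ₂−θ₃) / [r₄ sin(θ₄−θ₃)].
Numerator sine = -0.19937; denominator sine = -0.98978.
Result = 0.0453·4.189·(-0.19937) / (0.1404·(-0.98978)) = +0.27223 rad/s; magnitude 0.27223 rad/s.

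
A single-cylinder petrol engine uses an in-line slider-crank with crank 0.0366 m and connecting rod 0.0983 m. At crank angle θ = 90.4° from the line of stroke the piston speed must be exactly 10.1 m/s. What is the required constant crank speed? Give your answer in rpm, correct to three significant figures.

For an in-line slider-crank, |v_piston| = rω|sinθ|·[1 + r cosθ/√(L² − r² sin²θ)].
With r = 0.0366 m, L = 0.0983 m, θ = 90.4°: the bracketed kinematic factor |dx/dθ| = 0.036497 m.
ω = v/|dx/dθ| = 10.1/0.036497 = 276.74 rad/s.
N = 60ω/(2π) = 2642.7 rpm.

2640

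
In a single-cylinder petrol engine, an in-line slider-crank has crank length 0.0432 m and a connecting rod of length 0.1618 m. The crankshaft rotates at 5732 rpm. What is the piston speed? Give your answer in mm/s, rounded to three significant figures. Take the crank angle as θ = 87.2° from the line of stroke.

26300

ω = 2π·5732/60 = 600.3 rad/s
For an in-line slider-crank, x = r cosθ + √(L² − r² sin²θ), so v = −rω sinθ·[1 + r cosθ/√(L² − r² sin²θ)].
With r = 0.0432 m, L = 0.1618 m, θ = 87.2°: √(L² − r² sin²θ) = 0.15594 m.
v = −0.0432·600.3·0.99881·[1 + 0.0432·0.04885/0.15594] = -26.25 m/s.
|v| = 26.25 m/s = 26250 mm/s.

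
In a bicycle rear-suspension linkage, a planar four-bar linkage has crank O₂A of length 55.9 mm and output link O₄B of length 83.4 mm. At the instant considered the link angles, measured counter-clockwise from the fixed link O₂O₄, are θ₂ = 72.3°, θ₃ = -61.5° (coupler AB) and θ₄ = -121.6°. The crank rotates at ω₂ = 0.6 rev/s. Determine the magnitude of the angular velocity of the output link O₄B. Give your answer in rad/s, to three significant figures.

ω₂ = 3.77 rad/s (from 0.6 rev/s).
Differentiating the loop-closure r₂e^{iθ₂}+r₃e^{iθ₃}=r₁+r₄e^{iθ₄} gives r₂ω₂e^{iθ₂}+r₃ω₃e^{iθ₃}=r₄ω₄e^{iθ₄}.
Eliminating the other unknown: ω₄ = r₂ω₂ sin(θ₂−θ₃) / [r₄ sin(θ₄−θ₃)].
Numerator sine = +0.72176; denominator sine = -0.86690.
Result = 0.0559·3.77·(+0.72176) / (0.0834·(-0.86690)) = -2.1038 rad/s; magnitude 2.1038 rad/s.

2.10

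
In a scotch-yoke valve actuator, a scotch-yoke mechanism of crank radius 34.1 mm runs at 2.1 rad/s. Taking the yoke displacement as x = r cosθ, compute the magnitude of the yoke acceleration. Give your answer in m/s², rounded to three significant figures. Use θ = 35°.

ω = 2.1 rad/s
x = r cosθ ⇒ ẍ = −rω² cosθ (ω constant).
|a| = rω²|cosθ| = 0.0341·(2.1)²·|cos 35°| = 0.12318 m/s².

0.123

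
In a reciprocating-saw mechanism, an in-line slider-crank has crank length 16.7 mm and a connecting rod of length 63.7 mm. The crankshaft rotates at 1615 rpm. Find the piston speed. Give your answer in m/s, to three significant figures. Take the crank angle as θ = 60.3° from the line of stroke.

ω = 2π·1615/60 = 169.1 rad/s
For an in-line slider-crank, x = r cosθ + √(L² − r² sin²θ), so v = −rω sinθ·[1 + r cosθ/√(L² − r² sin²θ)].
With r = 0.0167 m, L = 0.0637 m, θ = 60.3°: √(L² − r² sin²θ) = 0.062026 m.
v = −0.0167·169.1·0.86863·[1 + 0.0167·0.49546/0.062026] = -2.7806 m/s.
|v| = 2.7806 m/s.

2.78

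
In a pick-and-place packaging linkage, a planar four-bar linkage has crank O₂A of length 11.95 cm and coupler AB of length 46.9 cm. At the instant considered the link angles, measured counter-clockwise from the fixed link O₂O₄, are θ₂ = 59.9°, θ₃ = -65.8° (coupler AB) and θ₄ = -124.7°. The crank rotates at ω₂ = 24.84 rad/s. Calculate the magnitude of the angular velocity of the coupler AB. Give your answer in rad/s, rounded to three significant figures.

ω₂ = 24.84 rad/s
Differentiating the loop-closure r₂e^{iθ₂}+r₃e^{iθ₃}=r₁+r₄e^{iθ₄} gives r₂ω₂e^{iθ₂}+r₃ω₃e^{iθ₃}=r₄ω₄e^{iθ₄}.
Eliminating the other unknown: ω₃ = r₂ω₂ sin(θ₄−θ₂) / [r₃ sin(θ₃−θ₄)].
Numerator sine = +0.08020; denominator sine = +0.85627.
Result = 0.1195·24.84·(+0.08020) / (0.469·(+0.85627)) = +0.5928 rad/s; magnitude 0.5928 rad/s.

0.593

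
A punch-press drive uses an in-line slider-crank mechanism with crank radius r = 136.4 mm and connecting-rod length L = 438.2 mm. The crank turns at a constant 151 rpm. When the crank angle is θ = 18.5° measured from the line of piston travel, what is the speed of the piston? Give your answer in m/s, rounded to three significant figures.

0.887

ω = 2π·151/60 = 15.81 rad/s
For an in-line slider-crank, x = r cosθ + √(L² − r² sin²θ), so v = −rω sinθ·[1 + r cosθ/√(L² − r² sin²θ)].
With r = 0.1364 m, L = 0.4382 m, θ = 18.5°: √(L² − r² sin²θ) = 0.43606 m.
v = −0.1364·15.81·0.31730·[1 + 0.1364·0.94832/0.43606] = -0.88739 m/s.
|v| = 0.88739 m/s.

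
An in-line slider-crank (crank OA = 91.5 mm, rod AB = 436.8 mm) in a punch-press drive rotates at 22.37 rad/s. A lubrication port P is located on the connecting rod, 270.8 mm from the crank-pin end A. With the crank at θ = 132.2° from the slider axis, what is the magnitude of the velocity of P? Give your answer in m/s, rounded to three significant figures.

ω = 22.37 rad/s.  Crank-pin speed |V_A| = rω = 2.0469 m/s, perpendicular to OA.
Rod angle: sinφ = −(r/L) sinθ ⇒ φ = -8.927°; ω_rod = −rω cosθ/√(L²−r²sin²θ) = +3.1863 rad/s.
V_P = V_A + ω_rod × AP, with AP = 0.2708 m along the rod.
Components: V_Px = −rω sinθ − a·ω_rod·sinφ = -1.3824 m/s;  V_Py = rω cosθ + a·ω_rod·cosφ = -0.52252 m/s.
|V_P| = √(V_Px² + V_Py²) = 1.4779 m/s.

1.48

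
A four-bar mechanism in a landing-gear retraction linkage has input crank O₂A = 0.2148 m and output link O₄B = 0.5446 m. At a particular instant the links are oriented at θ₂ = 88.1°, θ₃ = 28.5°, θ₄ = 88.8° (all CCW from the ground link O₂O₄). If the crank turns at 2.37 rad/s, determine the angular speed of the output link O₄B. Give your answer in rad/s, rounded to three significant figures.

ω₂ = 2.37 rad/s
Differentiating the loop-closure r₂e^{iθ₂}+r₃e^{iθ₃}=r₁+r₄e^{iθ₄} gives r₂ω₂e^{iθ₂}+r₃ω₃e^{iθ₃}=r₄ω₄e^{iθ₄}.
Eliminating the other unknown: ω₄ = r₂ω₂ sin(θ₂−θ₃) / [r₄ sin(θ₄−θ₃)].
Numerator sine = +0.86251; denominator sine = +0.86863.
Result = 0.2148·2.37·(+0.86251) / (0.5446·(+0.86863)) = +0.92819 rad/s; magnitude 0.92819 rad/s.

0.928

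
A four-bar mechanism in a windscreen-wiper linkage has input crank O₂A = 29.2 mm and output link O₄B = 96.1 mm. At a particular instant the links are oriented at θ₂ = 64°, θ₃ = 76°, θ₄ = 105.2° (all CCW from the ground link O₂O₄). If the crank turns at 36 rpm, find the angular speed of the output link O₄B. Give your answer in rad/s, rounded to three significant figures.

ω₂ = 3.77 rad/s (from 36 rpm).
Differentiating the loop-closure r₂e^{iθ₂}+r₃e^{iθ₃}=r₁+r₄e^{iθ₄} gives r₂ω₂e^{iθ₂}+r₃ω₃e^{iθ₃}=r₄ω₄e^{iθ₄}.
Eliminating the other unknown: ω₄ = r₂ω₂ sin(θ₂−θ₃) / [r₄ sin(θ₄−θ₃)].
Numerator sine = -0.20791; denominator sine = +0.48786.
Result = 0.0292·3.77·(-0.20791) / (0.0961·(+0.48786)) = -0.48817 rad/s; magnitude 0.48817 rad/s.

0.488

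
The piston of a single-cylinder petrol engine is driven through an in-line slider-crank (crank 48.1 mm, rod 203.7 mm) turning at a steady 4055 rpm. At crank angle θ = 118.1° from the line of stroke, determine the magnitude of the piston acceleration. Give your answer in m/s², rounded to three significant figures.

ω = 2π·4055/60 = 424.6 rad/s
x(θ) = r cosθ + √(L² − r² sin²θ); with ω constant, a = ω²·d²x/dθ².
d²x/dθ² = −r cosθ − r²(cos2θ)/√u − r⁴ sin²2θ/(4u^{3/2}),  u = L² − r² sin²θ = 0.0396934 m².
Substituting r = 0.0481 m, L = 0.2037 m, θ = 118.1°: d²x/dθ² = +0.028999 m.
a = ω²·d²x/dθ² = (424.6)²·(+0.028999) = +5229 m/s²;  |a| = 5229 m/s².

5230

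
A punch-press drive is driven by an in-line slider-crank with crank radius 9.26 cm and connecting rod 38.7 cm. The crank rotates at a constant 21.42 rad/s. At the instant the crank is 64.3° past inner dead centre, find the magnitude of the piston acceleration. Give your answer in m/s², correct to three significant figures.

12.0

ω = 21.42 rad/s
x(θ) = r cosθ + √(L² − r² sin²θ); with ω constant, a = ω²·d²x/dθ².
d²x/dθ² = −r cosθ − r²(cos2θ)/√u − r⁴ sin²2θ/(4u^{3/2}),  u = L² − r² sin²θ = 0.142807 m².
Substituting r = 0.0926 m, L = 0.387 m, θ = 64.3°: d²x/dθ² = -0.026209 m.
a = ω²·d²x/dθ² = (21.42)²·(-0.026209) = -12.025 m/s²;  |a| = 12.025 m/s².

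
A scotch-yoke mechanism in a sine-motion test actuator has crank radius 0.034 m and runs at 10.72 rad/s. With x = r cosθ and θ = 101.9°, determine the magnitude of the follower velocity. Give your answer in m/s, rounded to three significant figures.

ω = 10.72 rad/s
x = r cosθ ⇒ ẋ = −rω sinθ.
|v| = rω|sinθ| = 0.034·10.72·|sin 101.9°| = 0.35665 m/s.

0.357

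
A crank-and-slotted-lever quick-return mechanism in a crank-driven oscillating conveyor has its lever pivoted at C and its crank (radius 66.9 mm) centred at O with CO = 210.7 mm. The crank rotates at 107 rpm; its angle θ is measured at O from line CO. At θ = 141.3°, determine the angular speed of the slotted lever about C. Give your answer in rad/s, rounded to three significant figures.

2.72

ω = 11.21 rad/s (from 107 rpm).
Crank pin A relative to C: A = (d + r cosθ, r sinθ); lever angle φ = atan2(r sinθ, d + r cosθ).
Differentiating tanφ: φ̇ = rω(d cosθ + r)/(d² + r² + 2dr cosθ).
d² + r² + 2dr cosθ = |CA|² = 0.0268685 m²;  d cosθ + r = -0.097537 m.
|ω_lever| = |0.0669·11.21·-0.097537| / 0.0268685 = 2.7212 rad/s.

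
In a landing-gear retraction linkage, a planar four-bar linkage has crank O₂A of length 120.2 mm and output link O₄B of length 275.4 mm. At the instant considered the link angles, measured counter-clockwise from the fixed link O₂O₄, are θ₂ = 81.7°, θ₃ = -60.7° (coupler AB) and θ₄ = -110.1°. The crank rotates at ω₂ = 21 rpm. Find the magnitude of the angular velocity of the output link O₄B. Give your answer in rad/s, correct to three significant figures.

ω₂ = 2.199 rad/s (from 21 rpm).
Differentiating the loop-closure r₂e^{iθ₂}+r₃e^{iθ₃}=r₁+r₄e^{iθ₄} gives r₂ω₂e^{iθ₂}+r₃ω₃e^{iθ₃}=r₄ω₄e^{iθ₄}.
Eliminating the other unknown: ω₄ = r₂ω₂ sin(θ₂−θ₃) / [r₄ sin(θ₄−θ₃)].
Numerator sine = +0.61015; denominator sine = -0.75927.
Result = 0.1202·2.199·(+0.61015) / (0.2754·(-0.75927)) = -0.7713 rad/s; magnitude 0.7713 rad/s.

0.771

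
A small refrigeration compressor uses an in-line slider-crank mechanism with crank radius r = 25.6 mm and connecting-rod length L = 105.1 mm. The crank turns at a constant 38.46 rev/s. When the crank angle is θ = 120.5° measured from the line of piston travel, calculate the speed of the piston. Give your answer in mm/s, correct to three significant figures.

ω = 2π·38.5 = 241.7 rad/s
For an in-line slider-crank, x = r cosθ + √(L² − r² sin²θ), so v = −rω sinθ·[1 + r cosθ/√(L² − r² sin²θ)].
With r = 0.0256 m, L = 0.1051 m, θ = 120.5°: √(L² − r² sin²θ) = 0.10276 m.
v = −0.0256·241.7·0.86163·[1 + 0.0256·-0.50754/0.10276] = -4.6563 m/s.
|v| = 4.6563 m/s = 4656.3 mm/s.

4660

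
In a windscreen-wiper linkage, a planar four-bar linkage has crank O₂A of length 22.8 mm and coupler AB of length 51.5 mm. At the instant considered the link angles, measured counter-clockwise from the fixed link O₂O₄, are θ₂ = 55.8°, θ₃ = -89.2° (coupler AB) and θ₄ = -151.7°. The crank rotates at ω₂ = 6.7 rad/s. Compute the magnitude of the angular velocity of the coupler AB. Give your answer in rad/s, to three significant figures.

1.54

ω₂ = 6.7 rad/s
Differentiating the loop-closure r₂e^{iθ₂}+r₃e^{iθ₃}=r₁+r₄e^{iθ₄} gives r₂ω₂e^{iθ₂}+r₃ω₃e^{iθ₃}=r₄ω₄e^{iθ₄}.
Eliminating the other unknown: ω₃ = r₂ω₂ sin(θ₄−θ₂) / [r₃ sin(θ₃−θ₄)].
Numerator sine = +0.46175; denominator sine = +0.88701.
Result = 0.0228·6.7·(+0.46175) / (0.0515·(+0.88701)) = +1.5441 rad/s; magnitude 1.5441 rad/s.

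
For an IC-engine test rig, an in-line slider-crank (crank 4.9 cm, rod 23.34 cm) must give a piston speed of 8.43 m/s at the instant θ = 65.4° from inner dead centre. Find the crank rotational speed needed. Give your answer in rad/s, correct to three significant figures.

For an in-line slider-crank, |v_piston| = rω|sinθ|·[1 + r cosθ/√(L² − r² sin²θ)].
With r = 0.049 m, L = 0.2334 m, θ = 65.4°: the bracketed kinematic factor |dx/dθ| = 0.048519 m.
ω = v/|dx/dθ| = 8.43/0.048519 = 173.75 rad/s.

174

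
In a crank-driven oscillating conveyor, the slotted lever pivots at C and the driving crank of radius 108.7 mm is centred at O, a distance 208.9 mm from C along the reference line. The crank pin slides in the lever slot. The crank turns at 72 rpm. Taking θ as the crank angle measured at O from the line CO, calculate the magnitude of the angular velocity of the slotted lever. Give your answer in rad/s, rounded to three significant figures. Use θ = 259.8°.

ω = 7.54 rad/s (from 72 rpm).
Crank pin A relative to C: A = (d + r cosθ, r sinθ); lever angle φ = atan2(r sinθ, d + r cosθ).
Differentiating tanφ: φ̇ = rω(d cosθ + r)/(d² + r² + 2dr cosθ).
d² + r² + 2dr cosθ = |CA|² = 0.0474126 m²;  d cosθ + r = +0.071707 m.
|ω_lever| = |0.1087·7.54·+0.071707| / 0.0474126 = 1.2395 rad/s.

1.24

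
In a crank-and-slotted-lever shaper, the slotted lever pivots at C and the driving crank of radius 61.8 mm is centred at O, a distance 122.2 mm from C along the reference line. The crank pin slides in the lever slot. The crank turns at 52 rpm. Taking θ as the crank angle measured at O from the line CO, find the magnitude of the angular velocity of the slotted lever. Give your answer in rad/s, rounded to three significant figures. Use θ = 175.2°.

5.45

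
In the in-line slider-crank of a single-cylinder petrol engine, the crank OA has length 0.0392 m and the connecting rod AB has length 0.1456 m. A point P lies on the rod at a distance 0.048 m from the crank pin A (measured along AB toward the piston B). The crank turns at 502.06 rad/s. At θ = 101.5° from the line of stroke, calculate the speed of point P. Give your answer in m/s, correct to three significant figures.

19.1

ω = 502.1 rad/s.  Crank-pin speed |V_A| = rω = 19.681 m/s, perpendicular to OA.
Rod angle: sinφ = −(r/L) sinθ ⇒ φ = -15.297°; ω_rod = −rω cosθ/√(L²−r²sin²θ) = +27.938 rad/s.
V_P = V_A + ω_rod × AP, with AP = 0.048 m along the rod.
Components: V_Px = −rω sinθ − a·ω_rod·sinφ = -18.932 m/s;  V_Py = rω cosθ + a·ω_rod·cosφ = -2.6302 m/s.
|V_P| = √(V_Px² + V_Py²) = 19.114 m/s.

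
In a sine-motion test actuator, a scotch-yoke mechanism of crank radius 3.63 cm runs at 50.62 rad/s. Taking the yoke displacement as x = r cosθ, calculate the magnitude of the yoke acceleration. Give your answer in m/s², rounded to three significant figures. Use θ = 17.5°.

88.7

ω = 50.62 rad/s
x = r cosθ ⇒ ẍ = −rω² cosθ (ω constant).
|a| = rω²|cosθ| = 0.0363·(50.62)²·|cos 17.5°| = 88.71 m/s².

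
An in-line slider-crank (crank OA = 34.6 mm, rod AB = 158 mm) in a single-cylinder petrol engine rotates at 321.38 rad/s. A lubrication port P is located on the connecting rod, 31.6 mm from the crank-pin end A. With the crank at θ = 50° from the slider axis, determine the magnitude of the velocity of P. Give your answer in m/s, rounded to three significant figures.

10.5

ω = 321.4 rad/s.  Crank-pin speed |V_A| = rω = 11.12 m/s, perpendicular to OA.
Rod angle: sinφ = −(r/L) sinθ ⇒ φ = -9.657°; ω_rod = −rω cosθ/√(L²−r²sin²θ) = -45.888 rad/s.
V_P = V_A + ω_rod × AP, with AP = 0.0316 m along the rod.
Components: V_Px = −rω sinθ − a·ω_rod·sinφ = -8.7615 m/s;  V_Py = rω cosθ + a·ω_rod·cosφ = +5.7181 m/s.
|V_P| = √(V_Px² + V_Py²) = 10.462 m/s.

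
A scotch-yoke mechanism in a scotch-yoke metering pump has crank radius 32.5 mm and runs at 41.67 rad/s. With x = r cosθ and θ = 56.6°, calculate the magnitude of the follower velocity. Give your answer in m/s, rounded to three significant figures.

ω = 41.67 rad/s
x = r cosθ ⇒ ẋ = −rω sinθ.
|v| = rω|sinθ| = 0.0325·41.67·|sin 56.6°| = 1.1306 m/s.

1.13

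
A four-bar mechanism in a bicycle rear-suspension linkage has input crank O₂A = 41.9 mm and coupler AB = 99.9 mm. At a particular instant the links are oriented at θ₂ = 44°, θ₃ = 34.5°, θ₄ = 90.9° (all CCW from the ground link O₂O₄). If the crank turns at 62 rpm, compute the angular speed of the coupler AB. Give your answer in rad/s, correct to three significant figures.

2.39

ω₂ = 6.493 rad/s (from 62 rpm).
Differentiating the loop-closure r₂e^{iθ₂}+r₃e^{iθ₃}=r₁+r₄e^{iθ₄} gives r₂ω₂e^{iθ₂}+r₃ω₃e^{iθ₃}=r₄ω₄e^{iθ₄}.
Eliminating the other unknown: ω₃ = r₂ω₂ sin(θ₄−θ₂) / [r₃ sin(θ₃−θ₄)].
Numerator sine = +0.73016; denominator sine = -0.83292.
Result = 0.0419·6.493·(+0.73016) / (0.0999·(-0.83292)) = -2.3872 rad/s; magnitude 2.3872 rad/s.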